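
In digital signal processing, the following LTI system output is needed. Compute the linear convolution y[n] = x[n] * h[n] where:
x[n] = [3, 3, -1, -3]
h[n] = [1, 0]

y[n] = sum_k x[k]*h[n-k]. Output length = len(x) + len(h) - 1 = 4 + 2 - 1 = 5.
y[0] = 3*1 = 3
y[1] = 3*1 + 3*0 = 3
y[2] = -1*1 + 3*0 = -1
y[3] = -3*1 + -1*0 = -3
y[4] = -3*0 = 0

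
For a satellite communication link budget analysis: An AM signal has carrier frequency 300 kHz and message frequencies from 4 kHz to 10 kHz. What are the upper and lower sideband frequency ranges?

Upper sideband (USB) = fc + [fm_low, fm_high] = 300 + [4, 10] = [304, 310] kHz
Lower sideband (LSB) = fc - [fm_high, fm_low] = 300 - [10, 4] = [290, 296] kHz
Total occupied spectrum: 290 kHz to 310 kHz (plus carrier at 300 kHz)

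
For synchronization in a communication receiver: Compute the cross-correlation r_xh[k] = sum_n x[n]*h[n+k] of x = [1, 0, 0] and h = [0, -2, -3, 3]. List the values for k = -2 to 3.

Both sequences indexed from 0 and zero outside their support.
Lags with overlap: k = -2 to 3.
  r_xh[-2] = x[2]*h[0] = 0
  r_xh[-1] = x[1]*h[0] + x[2]*h[1] = 0
  r_xh[0] = x[0]*h[0] + x[1]*h[1] + x[2]*h[2] = 0
  r_xh[1] = x[0]*h[1] + x[1]*h[2] + x[2]*h[3] = -2
  r_xh[2] = x[0]*h[2] + x[1]*h[3] = -3
  r_xh[3] = x[0]*h[3] = 3
r_xh = [0, 0, 0, -2, -3, 3] (for k = -2, ..., 3)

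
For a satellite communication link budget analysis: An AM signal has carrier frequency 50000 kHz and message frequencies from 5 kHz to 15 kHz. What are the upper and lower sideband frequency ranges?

Upper sideband (USB) = fc + [fm_low, fm_high] = 50000 + [5, 15] = [50005, 50015] kHz
Lower sideband (LSB) = fc - [fm_high, fm_low] = 50000 - [15, 5] = [49985, 49995] kHz
Total occupied spectrum: 49985 kHz to 50015 kHz (plus carrier at 50000 kHz)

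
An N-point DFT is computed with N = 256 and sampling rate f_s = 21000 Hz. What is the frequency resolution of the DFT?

DFT frequency resolution = f_s / N
= 21000 / 256 = 2625/32 Hz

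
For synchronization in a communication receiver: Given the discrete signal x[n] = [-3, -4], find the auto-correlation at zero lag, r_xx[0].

The auto-correlation at zero lag r_xx[0] equals the signal energy.
r_xx[0] = sum of x[n]^2 = (-3)^2 + (-4)^2
= 9 + 16 = 25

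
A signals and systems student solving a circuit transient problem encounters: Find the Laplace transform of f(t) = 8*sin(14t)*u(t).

Standard pair: sin(wt)*u(t) <-> w/(s^2+w^2)
With w = 14: L{8*sin(14t)*u(t)} = 112/(s^2+196)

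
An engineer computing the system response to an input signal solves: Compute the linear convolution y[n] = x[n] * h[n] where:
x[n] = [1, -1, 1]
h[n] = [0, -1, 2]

y[n] = sum_k x[k]*h[n-k]. Output length = len(x) + len(h) - 1 = 3 + 3 - 1 = 5.
y[0] = 1*0 = 0
y[1] = -1*0 + 1*-1 = -1
y[2] = 1*0 + -1*-1 + 1*2 = 3
y[3] = 1*-1 + -1*2 = -3
y[4] = 1*2 = 2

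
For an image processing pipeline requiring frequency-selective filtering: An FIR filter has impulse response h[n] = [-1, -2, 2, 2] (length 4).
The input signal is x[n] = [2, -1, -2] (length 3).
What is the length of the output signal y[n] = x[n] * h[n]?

For linear convolution, the output length is:
len(y) = len(x) + len(h) - 1 = 3 + 4 - 1 = 6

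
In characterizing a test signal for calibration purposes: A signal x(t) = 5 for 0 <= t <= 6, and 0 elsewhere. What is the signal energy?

Energy = integral of |x(t)|^2 dt over the signal duration
= 5^2 * 6 = 25 * 6 = 150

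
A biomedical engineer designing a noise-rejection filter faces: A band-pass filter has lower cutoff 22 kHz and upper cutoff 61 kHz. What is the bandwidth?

Bandwidth = f_high - f_low
= 61 kHz - 22 kHz = 39 kHz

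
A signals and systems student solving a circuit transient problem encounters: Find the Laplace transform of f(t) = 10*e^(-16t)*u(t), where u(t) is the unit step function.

Standard Laplace transform pair:
e^(-at)*u(t) <-> 1/(s+a)
With a = 16: L{10*e^(-16t)*u(t)} = 10/(s+16), ROC: Re(s) > -16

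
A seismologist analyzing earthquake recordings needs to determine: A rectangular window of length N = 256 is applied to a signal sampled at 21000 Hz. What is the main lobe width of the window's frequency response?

For a rectangular window of length N,
the main lobe width in frequency is 2*f_s/N.
= 2*21000/256 = 2625/16 Hz
This determines the minimum frequency separation for resolving two sinusoids.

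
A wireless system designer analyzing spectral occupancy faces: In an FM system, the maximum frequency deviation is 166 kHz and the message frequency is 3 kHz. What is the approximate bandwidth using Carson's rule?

Carson's rule: BW = 2*(delta_f + f_m)
= 2*(166 + 3) kHz = 338 kHz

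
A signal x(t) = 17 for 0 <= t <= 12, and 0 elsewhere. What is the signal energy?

Energy = integral of |x(t)|^2 dt over the signal duration
= 17^2 * 12 = 289 * 12 = 3468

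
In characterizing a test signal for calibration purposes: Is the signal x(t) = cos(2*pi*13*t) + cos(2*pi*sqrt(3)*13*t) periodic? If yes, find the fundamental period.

f1 = 13 Hz, f2 = 13*sqrt(3) Hz
Ratio f2/f1 = sqrt(3), which is irrational.
Since the frequency ratio is irrational, no common period exists.
The signal is not periodic.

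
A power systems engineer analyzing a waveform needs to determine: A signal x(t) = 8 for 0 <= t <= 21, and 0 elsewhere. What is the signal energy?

Energy = integral of |x(t)|^2 dt over the signal duration
= 8^2 * 21 = 64 * 21 = 1344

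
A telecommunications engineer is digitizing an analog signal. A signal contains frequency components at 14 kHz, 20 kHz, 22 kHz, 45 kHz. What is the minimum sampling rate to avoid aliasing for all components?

The highest frequency component is f_max = 45 kHz.
Nyquist rate = 2 * f_max = 2 * 45 kHz = 90 kHz.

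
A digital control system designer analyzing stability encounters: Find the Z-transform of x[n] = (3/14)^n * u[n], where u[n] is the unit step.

The Z-transform of a^n * u[n] is z/(z-a) for |z| > |a|.
Here a = 3/14, so X(z) = z/(z - (3/14)) = 14z/(14z - 3)
ROC: |z| > 3/14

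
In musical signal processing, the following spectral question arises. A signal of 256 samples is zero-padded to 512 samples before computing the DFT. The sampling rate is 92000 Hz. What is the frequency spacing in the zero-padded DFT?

Original DFT: N = 256, resolution = f_s/N = 92000/256 = 2875/8 Hz
Zero-padded DFT: N = 512, resolution = f_s/N = 92000/512 = 2875/16 Hz
Zero-padding interpolates the spectrum (finer frequency grid)
but does NOT improve the true spectral resolution (ability to resolve close frequencies).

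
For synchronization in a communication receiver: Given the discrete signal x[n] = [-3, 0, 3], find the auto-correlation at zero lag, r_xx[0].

The auto-correlation at zero lag r_xx[0] equals the signal energy.
r_xx[0] = sum of x[n]^2 = (-3)^2 + 0^2 + 3^2
= 9 + 0 + 9 = 18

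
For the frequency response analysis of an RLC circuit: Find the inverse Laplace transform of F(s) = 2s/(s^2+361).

Standard pair: s/(s^2+w^2) <-> cos(wt)*u(t)
With k=2, w=19: f(t) = 2*cos(19t)*u(t)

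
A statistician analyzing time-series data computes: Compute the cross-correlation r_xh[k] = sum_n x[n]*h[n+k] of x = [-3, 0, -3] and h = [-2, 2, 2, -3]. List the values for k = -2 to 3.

Both sequences indexed from 0 and zero outside their support.
Lags with overlap: k = -2 to 3.
  r_xh[-2] = x[2]*h[0] = 6
  r_xh[-1] = x[1]*h[0] + x[2]*h[1] = -6
  r_xh[0] = x[0]*h[0] + x[1]*h[1] + x[2]*h[2] = 0
  r_xh[1] = x[0]*h[1] + x[1]*h[2] + x[2]*h[3] = 3
  r_xh[2] = x[0]*h[2] + x[1]*h[3] = -6
  r_xh[3] = x[0]*h[3] = 9
r_xh = [6, -6, 0, 3, -6, 9] (for k = -2, ..., 3)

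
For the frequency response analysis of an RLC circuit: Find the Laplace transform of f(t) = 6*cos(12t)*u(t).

Standard pair: cos(wt)*u(t) <-> s/(s^2+w^2)
With w = 12: L{6*cos(12t)*u(t)} = 6s/(s^2+144)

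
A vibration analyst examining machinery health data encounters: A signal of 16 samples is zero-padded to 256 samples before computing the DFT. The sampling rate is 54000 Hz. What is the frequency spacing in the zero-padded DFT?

Original DFT: N = 16, resolution = f_s/N = 54000/16 = 3375 Hz
Zero-padded DFT: N = 256, resolution = f_s/N = 54000/256 = 3375/16 Hz
Zero-padding interpolates the spectrum (finer frequency grid)
but does NOT improve the true spectral resolution (ability to resolve close frequencies).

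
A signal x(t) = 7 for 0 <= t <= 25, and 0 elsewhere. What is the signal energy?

Energy = integral of |x(t)|^2 dt over the signal duration
= 7^2 * 25 = 49 * 25 = 1225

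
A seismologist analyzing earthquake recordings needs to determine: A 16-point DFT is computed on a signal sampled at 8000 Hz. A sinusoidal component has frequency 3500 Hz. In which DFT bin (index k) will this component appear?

DFT frequency resolution = f_s/N = 8000/16 = 500 Hz
Bin index k = f_signal / resolution = 3500 / 500 = 7
The signal frequency 3500 Hz falls in DFT bin k = 7.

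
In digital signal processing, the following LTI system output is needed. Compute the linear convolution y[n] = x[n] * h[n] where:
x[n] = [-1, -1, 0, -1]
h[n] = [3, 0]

y[n] = sum_k x[k]*h[n-k]. Output length = len(x) + len(h) - 1 = 4 + 2 - 1 = 5.
y[0] = -1*3 = -3
y[1] = -1*3 + -1*0 = -3
y[2] = 0*3 + -1*0 = 0
y[3] = -1*3 + 0*0 = -3
y[4] = -1*0 = 0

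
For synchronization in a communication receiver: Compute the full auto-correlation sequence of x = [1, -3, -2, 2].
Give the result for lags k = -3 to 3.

r_xx[k] = sum_m x[m]*x[m+k], indexed from 0, for k = -3 to 3:
  r_xx[-3] = x[3]*x[0] = 2
  r_xx[-2] = x[2]*x[0] + x[3]*x[1] = -8
  r_xx[-1] = x[1]*x[0] + x[2]*x[1] + x[3]*x[2] = -1
  r_xx[0] = x[0]*x[0] + x[1]*x[1] + x[2]*x[2] + x[3]*x[3] = 18
  r_xx[1] = x[0]*x[1] + x[1]*x[2] + x[2]*x[3] = -1
  r_xx[2] = x[0]*x[2] + x[1]*x[3] = -8
  r_xx[3] = x[0]*x[3] = 2
r_xx = [2, -8, -1, 18, -1, -8, 2]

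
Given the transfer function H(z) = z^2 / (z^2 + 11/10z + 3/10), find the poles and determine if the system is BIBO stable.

Poles are roots of the denominator: z^2 + 11/10z + 3/10 = 0.
Quadratic formula: z = [-(11/10) +/- sqrt((11/10)^2 - 4*(3/10))] / 2
Discriminant = 121/100 - 6/5 = 1/100; sqrt = 1/10.
z = (-11/10 +/- 1/10) / 2 => z = -1/2 or z = -3/5.
|p1| = 3/5, |p2| = 1/2.
For BIBO stability, all poles must lie inside the unit circle (|p| < 1).
System is STABLE since both |p| < 1.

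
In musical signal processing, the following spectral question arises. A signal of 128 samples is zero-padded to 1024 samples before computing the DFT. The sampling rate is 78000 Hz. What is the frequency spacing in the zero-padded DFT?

Original DFT: N = 128, resolution = f_s/N = 78000/128 = 4875/8 Hz
Zero-padded DFT: N = 1024, resolution = f_s/N = 78000/1024 = 4875/64 Hz
Zero-padding interpolates the spectrum (finer frequency grid)
but does NOT improve the true spectral resolution (ability to resolve close frequencies).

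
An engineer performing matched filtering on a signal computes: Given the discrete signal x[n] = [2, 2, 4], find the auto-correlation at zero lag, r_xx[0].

The auto-correlation at zero lag r_xx[0] equals the signal energy.
r_xx[0] = sum of x[n]^2 = 2^2 + 2^2 + 4^2
= 4 + 4 + 16 = 24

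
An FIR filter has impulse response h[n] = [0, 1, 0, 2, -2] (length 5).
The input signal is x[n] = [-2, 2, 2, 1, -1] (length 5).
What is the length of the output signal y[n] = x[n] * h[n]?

For linear convolution, the output length is:
len(y) = len(x) + len(h) - 1 = 5 + 5 - 1 = 9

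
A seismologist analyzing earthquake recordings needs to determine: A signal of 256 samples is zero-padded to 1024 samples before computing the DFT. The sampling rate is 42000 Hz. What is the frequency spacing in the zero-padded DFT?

Original DFT: N = 256, resolution = f_s/N = 42000/256 = 2625/16 Hz
Zero-padded DFT: N = 1024, resolution = f_s/N = 42000/1024 = 2625/64 Hz
Zero-padding interpolates the spectrum (finer frequency grid)
but does NOT improve the true spectral resolution (ability to resolve close frequencies).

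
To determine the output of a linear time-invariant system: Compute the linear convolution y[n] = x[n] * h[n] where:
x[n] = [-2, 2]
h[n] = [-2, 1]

y[n] = sum_k x[k]*h[n-k]. Output length = len(x) + len(h) - 1 = 2 + 2 - 1 = 3.
y[0] = -2*-2 = 4
y[1] = 2*-2 + -2*1 = -6
y[2] = 2*1 = 2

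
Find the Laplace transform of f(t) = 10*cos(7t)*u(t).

Standard pair: cos(wt)*u(t) <-> s/(s^2+w^2)
With w = 7: L{10*cos(7t)*u(t)} = 10s/(s^2+49)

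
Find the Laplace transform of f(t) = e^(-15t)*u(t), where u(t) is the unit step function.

Standard Laplace transform pair:
e^(-at)*u(t) <-> 1/(s+a)
With a = 15: L{e^(-15t)*u(t)} = 1/(s+15), ROC: Re(s) > -15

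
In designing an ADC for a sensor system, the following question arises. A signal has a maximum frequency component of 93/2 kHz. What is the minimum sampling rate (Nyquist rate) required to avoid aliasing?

By the Nyquist-Shannon sampling theorem,
the minimum sampling rate (Nyquist rate) must be at least 2 * f_max.
Nyquist rate = 2 * 93/2 kHz = 93 kHz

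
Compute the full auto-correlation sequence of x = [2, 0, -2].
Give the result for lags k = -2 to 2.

r_xx[k] = sum_m x[m]*x[m+k], indexed from 0, for k = -2 to 2:
  r_xx[-2] = x[2]*x[0] = -4
  r_xx[-1] = x[1]*x[0] + x[2]*x[1] = 0
  r_xx[0] = x[0]*x[0] + x[1]*x[1] + x[2]*x[2] = 8
  r_xx[1] = x[0]*x[1] + x[1]*x[2] = 0
  r_xx[2] = x[0]*x[2] = -4
r_xx = [-4, 0, 8, 0, -4]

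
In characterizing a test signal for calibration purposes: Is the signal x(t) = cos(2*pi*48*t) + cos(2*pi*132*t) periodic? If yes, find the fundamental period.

f1 = 48 Hz, f2 = 132 Hz
Period T1 = 1/48, T2 = 1/132
Ratio T1/T2 = 132/48, which is rational.
The signal is periodic with fundamental period T = 1/GCD(48,132) = 1/12 s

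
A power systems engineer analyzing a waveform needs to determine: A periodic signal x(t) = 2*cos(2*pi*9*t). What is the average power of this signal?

Average power of A*cos(wt) is A^2/2.
P = 2^2 / 2 = 4/2 = 2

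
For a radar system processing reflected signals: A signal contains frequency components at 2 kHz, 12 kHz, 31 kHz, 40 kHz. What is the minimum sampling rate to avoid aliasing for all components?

The highest frequency component is f_max = 40 kHz.
Nyquist rate = 2 * f_max = 2 * 40 kHz = 80 kHz.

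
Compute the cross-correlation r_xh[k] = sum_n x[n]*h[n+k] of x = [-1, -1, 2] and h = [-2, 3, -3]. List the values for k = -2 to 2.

Both sequences indexed from 0 and zero outside their support.
Lags with overlap: k = -2 to 2.
  r_xh[-2] = x[2]*h[0] = -4
  r_xh[-1] = x[1]*h[0] + x[2]*h[1] = 8
  r_xh[0] = x[0]*h[0] + x[1]*h[1] + x[2]*h[2] = -7
  r_xh[1] = x[0]*h[1] + x[1]*h[2] = 0
  r_xh[2] = x[0]*h[2] = 3
r_xh = [-4, 8, -7, 0, 3] (for k = -2, ..., 2)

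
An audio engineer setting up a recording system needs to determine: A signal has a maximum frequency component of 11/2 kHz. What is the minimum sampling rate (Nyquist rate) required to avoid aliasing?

By the Nyquist-Shannon sampling theorem,
the minimum sampling rate (Nyquist rate) must be at least 2 * f_max.
Nyquist rate = 2 * 11/2 kHz = 11 kHz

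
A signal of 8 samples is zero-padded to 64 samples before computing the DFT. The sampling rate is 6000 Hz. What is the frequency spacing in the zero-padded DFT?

Original DFT: N = 8, resolution = f_s/N = 6000/8 = 750 Hz
Zero-padded DFT: N = 64, resolution = f_s/N = 6000/64 = 375/4 Hz
Zero-padding interpolates the spectrum (finer frequency grid)
but does NOT improve the true spectral resolution (ability to resolve close frequencies).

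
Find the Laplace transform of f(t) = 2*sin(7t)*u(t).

Standard pair: sin(wt)*u(t) <-> w/(s^2+w^2)
With w = 7: L{2*sin(7t)*u(t)} = 14/(s^2+49)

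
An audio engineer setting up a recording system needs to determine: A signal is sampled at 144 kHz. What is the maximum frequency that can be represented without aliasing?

The maximum frequency that can be represented without aliasing
is the Nyquist frequency: f_max = f_s / 2 = 144 kHz / 2 = 72 kHz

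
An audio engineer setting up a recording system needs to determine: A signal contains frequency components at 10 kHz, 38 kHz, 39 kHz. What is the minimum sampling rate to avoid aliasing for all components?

The highest frequency component is f_max = 39 kHz.
Nyquist rate = 2 * f_max = 2 * 39 kHz = 78 kHz.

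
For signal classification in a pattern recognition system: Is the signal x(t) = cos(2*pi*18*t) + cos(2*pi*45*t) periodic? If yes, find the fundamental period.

f1 = 18 Hz, f2 = 45 Hz
Period T1 = 1/18, T2 = 1/45
Ratio T1/T2 = 45/18, which is rational.
The signal is periodic with fundamental period T = 1/GCD(18,45) = 1/9 s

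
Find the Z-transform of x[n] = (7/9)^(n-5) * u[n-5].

Time-shifting property: if X(z) = Z{x[n]}, then Z{x[n-d]} = z^(-d) * X(z)
X(z) = z/(z - 7/9) for x[n] = (7/9)^n * u[n]
Z{x[n-5]} = z^(-5) * z/(z - 7/9) = z^(-4)/(z - 7/9)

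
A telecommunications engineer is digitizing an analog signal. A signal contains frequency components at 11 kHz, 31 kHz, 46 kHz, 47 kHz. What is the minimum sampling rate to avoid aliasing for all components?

The highest frequency component is f_max = 47 kHz.
Nyquist rate = 2 * f_max = 2 * 47 kHz = 94 kHz.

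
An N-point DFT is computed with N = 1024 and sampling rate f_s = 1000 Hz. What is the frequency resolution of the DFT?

DFT frequency resolution = f_s / N
= 1000 / 1024 = 125/128 Hz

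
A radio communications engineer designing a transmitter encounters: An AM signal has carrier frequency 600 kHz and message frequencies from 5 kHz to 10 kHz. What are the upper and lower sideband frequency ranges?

Upper sideband (USB) = fc + [fm_low, fm_high] = 600 + [5, 10] = [605, 610] kHz
Lower sideband (LSB) = fc - [fm_high, fm_low] = 600 - [10, 5] = [590, 595] kHz
Total occupied spectrum: 590 kHz to 610 kHz (plus carrier at 600 kHz)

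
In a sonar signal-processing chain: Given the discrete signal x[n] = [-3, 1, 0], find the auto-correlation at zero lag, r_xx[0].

The auto-correlation at zero lag r_xx[0] equals the signal energy.
r_xx[0] = sum of x[n]^2 = (-3)^2 + 1^2 + 0^2
= 9 + 1 + 0 = 10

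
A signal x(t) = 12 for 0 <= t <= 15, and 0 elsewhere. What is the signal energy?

Energy = integral of |x(t)|^2 dt over the signal duration
= 12^2 * 15 = 144 * 15 = 2160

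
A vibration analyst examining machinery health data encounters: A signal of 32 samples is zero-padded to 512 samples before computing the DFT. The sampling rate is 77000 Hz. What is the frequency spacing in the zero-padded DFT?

Original DFT: N = 32, resolution = f_s/N = 77000/32 = 9625/4 Hz
Zero-padded DFT: N = 512, resolution = f_s/N = 77000/512 = 9625/64 Hz
Zero-padding interpolates the spectrum (finer frequency grid)
but does NOT improve the true spectral resolution (ability to resolve close frequencies).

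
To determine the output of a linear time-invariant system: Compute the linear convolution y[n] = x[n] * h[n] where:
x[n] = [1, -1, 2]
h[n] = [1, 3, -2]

y[n] = sum_k x[k]*h[n-k]. Output length = len(x) + len(h) - 1 = 3 + 3 - 1 = 5.
y[0] = 1*1 = 1
y[1] = -1*1 + 1*3 = 2
y[2] = 2*1 + -1*3 + 1*-2 = -3
y[3] = 2*3 + -1*-2 = 8
y[4] = 2*-2 = -4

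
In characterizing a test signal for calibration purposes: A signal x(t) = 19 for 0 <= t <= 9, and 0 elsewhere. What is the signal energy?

Energy = integral of |x(t)|^2 dt over the signal duration
= 19^2 * 9 = 361 * 9 = 3249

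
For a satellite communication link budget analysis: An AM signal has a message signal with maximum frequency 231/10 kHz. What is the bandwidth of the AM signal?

In AM (double-sideband), the bandwidth is twice the message frequency.
BW = 2 * f_m = 2 * 231/10 kHz = 231/5 kHz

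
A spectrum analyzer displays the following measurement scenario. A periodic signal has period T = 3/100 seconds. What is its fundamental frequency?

The fundamental frequency is the reciprocal of the period.
f = 1/T = 1/(3/100) = 100/3 Hz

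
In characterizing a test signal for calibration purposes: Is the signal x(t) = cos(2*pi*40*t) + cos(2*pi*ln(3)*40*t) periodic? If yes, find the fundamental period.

f1 = 40 Hz, f2 = 40*ln(3) Hz
Ratio f2/f1 = ln(3), which is irrational.
Since the frequency ratio is irrational, no common period exists.
The signal is not periodic.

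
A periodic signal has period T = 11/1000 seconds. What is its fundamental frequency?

The fundamental frequency is the reciprocal of the period.
f = 1/T = 1/(11/1000) = 1000/11 Hz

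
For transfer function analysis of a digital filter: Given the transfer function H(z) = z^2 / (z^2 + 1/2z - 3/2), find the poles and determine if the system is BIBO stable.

Poles are roots of the denominator: z^2 + 1/2z - 3/2 = 0.
Quadratic formula: z = [-(1/2) +/- sqrt((1/2)^2 - 4*(-3/2))] / 2
Discriminant = 1/4 + 6 = 25/4; sqrt = 5/2.
z = (-1/2 +/- 5/2) / 2 => z = 1 or z = -3/2.
|p1| = 1, |p2| = 3/2.
For BIBO stability, all poles must lie inside the unit circle (|p| < 1).
System is UNSTABLE since at least one |p| >= 1.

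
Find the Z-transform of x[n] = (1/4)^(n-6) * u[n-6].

Time-shifting property: if X(z) = Z{x[n]}, then Z{x[n-d]} = z^(-d) * X(z)
X(z) = z/(z - 1/4) for x[n] = (1/4)^n * u[n]
Z{x[n-6]} = z^(-6) * z/(z - 1/4) = z^(-5)/(z - 1/4)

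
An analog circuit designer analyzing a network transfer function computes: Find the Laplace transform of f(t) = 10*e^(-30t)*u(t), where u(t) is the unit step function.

Standard Laplace transform pair:
e^(-at)*u(t) <-> 1/(s+a)
With a = 30: L{10*e^(-30t)*u(t)} = 10/(s+30), ROC: Re(s) > -30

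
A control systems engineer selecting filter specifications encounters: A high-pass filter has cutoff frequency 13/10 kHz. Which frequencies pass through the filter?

A high-pass filter passes all frequencies above the cutoff frequency 13/10 kHz and attenuates lower frequencies.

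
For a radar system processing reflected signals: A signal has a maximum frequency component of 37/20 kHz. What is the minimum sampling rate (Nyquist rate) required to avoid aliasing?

By the Nyquist-Shannon sampling theorem,
the minimum sampling rate (Nyquist rate) must be at least 2 * f_max.
Nyquist rate = 2 * 37/20 kHz = 37/10 kHz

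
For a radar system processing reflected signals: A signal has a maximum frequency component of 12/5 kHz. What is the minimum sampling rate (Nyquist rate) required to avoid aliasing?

By the Nyquist-Shannon sampling theorem,
the minimum sampling rate (Nyquist rate) must be at least 2 * f_max.
Nyquist rate = 2 * 12/5 kHz = 24/5 kHz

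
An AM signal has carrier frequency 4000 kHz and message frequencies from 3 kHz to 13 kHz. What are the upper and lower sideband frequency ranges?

Upper sideband (USB) = fc + [fm_low, fm_high] = 4000 + [3, 13] = [4003, 4013] kHz
Lower sideband (LSB) = fc - [fm_high, fm_low] = 4000 - [13, 3] = [3987, 3997] kHz
Total occupied spectrum: 3987 kHz to 4013 kHz (plus carrier at 4000 kHz)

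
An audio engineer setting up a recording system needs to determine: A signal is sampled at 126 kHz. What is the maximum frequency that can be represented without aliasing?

The maximum frequency that can be represented without aliasing
is the Nyquist frequency: f_max = f_s / 2 = 126 kHz / 2 = 63 kHz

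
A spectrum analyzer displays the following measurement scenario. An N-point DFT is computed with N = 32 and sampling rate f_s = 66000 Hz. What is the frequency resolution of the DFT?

DFT frequency resolution = f_s / N
= 66000 / 32 = 4125/2 Hz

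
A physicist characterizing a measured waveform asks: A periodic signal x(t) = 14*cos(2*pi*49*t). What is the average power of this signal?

Average power of A*cos(wt) is A^2/2.
P = 14^2 / 2 = 196/2 = 98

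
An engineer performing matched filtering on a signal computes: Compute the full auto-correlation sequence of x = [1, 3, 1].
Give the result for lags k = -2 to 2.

r_xx[k] = sum_m x[m]*x[m+k], indexed from 0, for k = -2 to 2:
  r_xx[-2] = x[2]*x[0] = 1
  r_xx[-1] = x[1]*x[0] + x[2]*x[1] = 6
  r_xx[0] = x[0]*x[0] + x[1]*x[1] + x[2]*x[2] = 11
  r_xx[1] = x[0]*x[1] + x[1]*x[2] = 6
  r_xx[2] = x[0]*x[2] = 1
r_xx = [1, 6, 11, 6, 1]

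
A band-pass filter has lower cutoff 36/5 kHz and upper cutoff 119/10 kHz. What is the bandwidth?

Bandwidth = f_high - f_low
= 119/10 kHz - 36/5 kHz = 47/10 kHz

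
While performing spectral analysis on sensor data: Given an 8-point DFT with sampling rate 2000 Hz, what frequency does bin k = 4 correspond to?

The frequency of DFT bin k is: f_k = k * f_s / N
f_4 = 4 * 2000 / 8 = 1000 Hz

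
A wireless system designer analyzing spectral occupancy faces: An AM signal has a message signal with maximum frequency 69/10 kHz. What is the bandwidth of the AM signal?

In AM (double-sideband), the bandwidth is twice the message frequency.
BW = 2 * f_m = 2 * 69/10 kHz = 69/5 kHz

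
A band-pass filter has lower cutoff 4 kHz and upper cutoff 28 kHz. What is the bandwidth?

Bandwidth = f_high - f_low
= 28 kHz - 4 kHz = 24 kHz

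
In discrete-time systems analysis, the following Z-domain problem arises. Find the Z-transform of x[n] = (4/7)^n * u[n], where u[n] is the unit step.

The Z-transform of a^n * u[n] is z/(z-a) for |z| > |a|.
Here a = 4/7, so X(z) = z/(z - (4/7)) = 7z/(7z - 4)
ROC: |z| > 4/7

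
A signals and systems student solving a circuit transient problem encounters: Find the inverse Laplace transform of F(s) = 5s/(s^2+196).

Standard pair: s/(s^2+w^2) <-> cos(wt)*u(t)
With k=5, w=14: f(t) = 5*cos(14t)*u(t)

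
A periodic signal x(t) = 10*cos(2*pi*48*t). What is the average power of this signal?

Average power of A*cos(wt) is A^2/2.
P = 10^2 / 2 = 100/2 = 50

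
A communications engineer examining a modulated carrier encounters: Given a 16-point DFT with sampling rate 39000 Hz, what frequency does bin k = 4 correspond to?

The frequency of DFT bin k is: f_k = k * f_s / N
f_4 = 4 * 39000 / 16 = 9750 Hz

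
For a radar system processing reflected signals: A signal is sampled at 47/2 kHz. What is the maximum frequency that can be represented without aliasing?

The maximum frequency that can be represented without aliasing
is the Nyquist frequency: f_max = f_s / 2 = 47/2 kHz / 2 = 47/4 kHz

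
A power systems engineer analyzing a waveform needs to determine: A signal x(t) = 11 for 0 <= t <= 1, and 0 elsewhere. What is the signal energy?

Energy = integral of |x(t)|^2 dt over the signal duration
= 11^2 * 1 = 121 * 1 = 121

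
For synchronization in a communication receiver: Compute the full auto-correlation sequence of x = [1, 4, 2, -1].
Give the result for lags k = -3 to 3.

r_xx[k] = sum_m x[m]*x[m+k], indexed from 0, for k = -3 to 3:
  r_xx[-3] = x[3]*x[0] = -1
  r_xx[-2] = x[2]*x[0] + x[3]*x[1] = -2
  r_xx[-1] = x[1]*x[0] + x[2]*x[1] + x[3]*x[2] = 10
  r_xx[0] = x[0]*x[0] + x[1]*x[1] + x[2]*x[2] + x[3]*x[3] = 22
  r_xx[1] = x[0]*x[1] + x[1]*x[2] + x[2]*x[3] = 10
  r_xx[2] = x[0]*x[2] + x[1]*x[3] = -2
  r_xx[3] = x[0]*x[3] = -1
r_xx = [-1, -2, 10, 22, 10, -2, -1]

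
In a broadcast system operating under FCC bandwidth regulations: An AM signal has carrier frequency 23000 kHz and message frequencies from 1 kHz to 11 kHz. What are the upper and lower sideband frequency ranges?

Upper sideband (USB) = fc + [fm_low, fm_high] = 23000 + [1, 11] = [23001, 23011] kHz
Lower sideband (LSB) = fc - [fm_high, fm_low] = 23000 - [11, 1] = [22989, 22999] kHz
Total occupied spectrum: 22989 kHz to 23011 kHz (plus carrier at 23000 kHz)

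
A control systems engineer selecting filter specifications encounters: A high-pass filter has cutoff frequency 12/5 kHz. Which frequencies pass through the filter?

A high-pass filter passes all frequencies above the cutoff frequency 12/5 kHz and attenuates lower frequencies.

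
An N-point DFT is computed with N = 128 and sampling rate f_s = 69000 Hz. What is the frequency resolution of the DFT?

DFT frequency resolution = f_s / N
= 69000 / 128 = 8625/16 Hz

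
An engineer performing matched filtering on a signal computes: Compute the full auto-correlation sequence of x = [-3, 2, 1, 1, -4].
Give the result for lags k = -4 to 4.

r_xx[k] = sum_m x[m]*x[m+k], indexed from 0, for k = -4 to 4:
  r_xx[-4] = x[4]*x[0] = 12
  r_xx[-3] = x[3]*x[0] + x[4]*x[1] = -11
  r_xx[-2] = x[2]*x[0] + x[3]*x[1] + x[4]*x[2] = -5
  r_xx[-1] = x[1]*x[0] + x[2]*x[1] + x[3]*x[2] + x[4]*x[3] = -7
  r_xx[0] = x[0]*x[0] + x[1]*x[1] + x[2]*x[2] + x[3]*x[3] + x[4]*x[4] = 31
  r_xx[1] = x[0]*x[1] + x[1]*x[2] + x[2]*x[3] + x[3]*x[4] = -7
  r_xx[2] = x[0]*x[2] + x[1]*x[3] + x[2]*x[4] = -5
  r_xx[3] = x[0]*x[3] + x[1]*x[4] = -11
  r_xx[4] = x[0]*x[4] = 12
r_xx = [12, -11, -5, -7, 31, -7, -5, -11, 12]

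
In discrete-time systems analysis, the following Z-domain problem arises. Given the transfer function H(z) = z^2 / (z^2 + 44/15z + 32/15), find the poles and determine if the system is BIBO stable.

Poles are roots of the denominator: z^2 + 44/15z + 32/15 = 0.
Quadratic formula: z = [-(44/15) +/- sqrt((44/15)^2 - 4*(32/15))] / 2
Discriminant = 1936/225 - 128/15 = 16/225; sqrt = 4/15.
z = (-44/15 +/- 4/15) / 2 => z = -4/3 or z = -8/5.
|p1| = 8/5, |p2| = 4/3.
For BIBO stability, all poles must lie inside the unit circle (|p| < 1).
System is UNSTABLE since at least one |p| >= 1.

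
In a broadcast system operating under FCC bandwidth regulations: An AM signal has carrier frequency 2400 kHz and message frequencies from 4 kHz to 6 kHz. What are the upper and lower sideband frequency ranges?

Upper sideband (USB) = fc + [fm_low, fm_high] = 2400 + [4, 6] = [2404, 2406] kHz
Lower sideband (LSB) = fc - [fm_high, fm_low] = 2400 - [6, 4] = [2394, 2396] kHz
Total occupied spectrum: 2394 kHz to 2406 kHz (plus carrier at 2400 kHz)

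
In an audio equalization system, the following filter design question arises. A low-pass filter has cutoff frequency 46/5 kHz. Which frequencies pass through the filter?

A low-pass filter passes all frequencies below the cutoff frequency 46/5 kHz and attenuates higher frequencies.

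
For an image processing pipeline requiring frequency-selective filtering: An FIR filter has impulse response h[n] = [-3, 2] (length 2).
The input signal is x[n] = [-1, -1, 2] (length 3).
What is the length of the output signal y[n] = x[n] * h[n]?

For linear convolution, the output length is:
len(y) = len(x) + len(h) - 1 = 3 + 2 - 1 = 4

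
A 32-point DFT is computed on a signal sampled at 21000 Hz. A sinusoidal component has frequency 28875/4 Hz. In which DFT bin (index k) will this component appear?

DFT frequency resolution = f_s/N = 21000/32 = 2625/4 Hz
Bin index k = f_signal / resolution = 28875/4 / 2625/4 = 11
The signal frequency 28875/4 Hz falls in DFT bin k = 11.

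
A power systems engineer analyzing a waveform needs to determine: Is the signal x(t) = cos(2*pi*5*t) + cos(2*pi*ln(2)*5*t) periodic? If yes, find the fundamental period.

f1 = 5 Hz, f2 = 5*ln(2) Hz
Ratio f2/f1 = ln(2), which is irrational.
Since the frequency ratio is irrational, no common period exists.
The signal is not periodic.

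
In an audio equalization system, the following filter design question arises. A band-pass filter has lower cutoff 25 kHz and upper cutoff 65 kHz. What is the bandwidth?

Bandwidth = f_high - f_low
= 65 kHz - 25 kHz = 40 kHz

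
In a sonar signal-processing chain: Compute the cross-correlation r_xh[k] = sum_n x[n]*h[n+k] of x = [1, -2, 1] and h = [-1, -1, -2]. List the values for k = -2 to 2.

Both sequences indexed from 0 and zero outside their support.
Lags with overlap: k = -2 to 2.
  r_xh[-2] = x[2]*h[0] = -1
  r_xh[-1] = x[1]*h[0] + x[2]*h[1] = 1
  r_xh[0] = x[0]*h[0] + x[1]*h[1] + x[2]*h[2] = -1
  r_xh[1] = x[0]*h[1] + x[1]*h[2] = 3
  r_xh[2] = x[0]*h[2] = -2
r_xh = [-1, 1, -1, 3, -2] (for k = -2, ..., 2)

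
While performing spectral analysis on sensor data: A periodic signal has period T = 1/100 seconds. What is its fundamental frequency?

The fundamental frequency is the reciprocal of the period.
f = 1/T = 1/(1/100) = 100 Hz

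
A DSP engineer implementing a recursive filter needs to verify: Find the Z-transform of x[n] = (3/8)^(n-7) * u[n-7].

Time-shifting property: if X(z) = Z{x[n]}, then Z{x[n-d]} = z^(-d) * X(z)
X(z) = z/(z - 3/8) for x[n] = (3/8)^n * u[n]
Z{x[n-7]} = z^(-7) * z/(z - 3/8) = z^(-6)/(z - 3/8)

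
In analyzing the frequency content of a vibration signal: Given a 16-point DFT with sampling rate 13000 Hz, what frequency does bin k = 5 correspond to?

The frequency of DFT bin k is: f_k = k * f_s / N
f_5 = 5 * 13000 / 16 = 8125/2 Hz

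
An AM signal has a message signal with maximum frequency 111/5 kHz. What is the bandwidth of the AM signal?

In AM (double-sideband), the bandwidth is twice the message frequency.
BW = 2 * f_m = 2 * 111/5 kHz = 222/5 kHz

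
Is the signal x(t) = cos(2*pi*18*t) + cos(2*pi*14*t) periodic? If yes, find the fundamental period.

f1 = 18 Hz, f2 = 14 Hz
Period T1 = 1/18, T2 = 1/14
Ratio T1/T2 = 14/18, which is rational.
The signal is periodic with fundamental period T = 1/GCD(18,14) = 1/2 s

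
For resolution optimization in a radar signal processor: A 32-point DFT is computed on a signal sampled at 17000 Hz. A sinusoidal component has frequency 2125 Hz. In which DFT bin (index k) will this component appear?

DFT frequency resolution = f_s/N = 17000/32 = 2125/4 Hz
Bin index k = f_signal / resolution = 2125 / 2125/4 = 4
The signal frequency 2125 Hz falls in DFT bin k = 4.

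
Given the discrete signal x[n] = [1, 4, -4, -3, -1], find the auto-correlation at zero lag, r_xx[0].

The auto-correlation at zero lag r_xx[0] equals the signal energy.
r_xx[0] = sum of x[n]^2 = 1^2 + 4^2 + (-4)^2 + (-3)^2 + (-1)^2
= 1 + 16 + 16 + 9 + 1 = 43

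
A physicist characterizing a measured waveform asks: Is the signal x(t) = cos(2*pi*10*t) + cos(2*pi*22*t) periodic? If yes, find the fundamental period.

f1 = 10 Hz, f2 = 22 Hz
Period T1 = 1/10, T2 = 1/22
Ratio T1/T2 = 22/10, which is rational.
The signal is periodic with fundamental period T = 1/GCD(10,22) = 1/2 s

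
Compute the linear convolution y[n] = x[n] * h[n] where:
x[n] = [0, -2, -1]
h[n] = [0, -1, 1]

y[n] = sum_k x[k]*h[n-k]. Output length = len(x) + len(h) - 1 = 3 + 3 - 1 = 5.
y[0] = 0*0 = 0
y[1] = -2*0 + 0*-1 = 0
y[2] = -1*0 + -2*-1 + 0*1 = 2
y[3] = -1*-1 + -2*1 = -1
y[4] = -1*1 = -1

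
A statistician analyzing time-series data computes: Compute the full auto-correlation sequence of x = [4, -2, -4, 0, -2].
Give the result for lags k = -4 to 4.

r_xx[k] = sum_m x[m]*x[m+k], indexed from 0, for k = -4 to 4:
  r_xx[-4] = x[4]*x[0] = -8
  r_xx[-3] = x[3]*x[0] + x[4]*x[1] = 4
  r_xx[-2] = x[2]*x[0] + x[3]*x[1] + x[4]*x[2] = -8
  r_xx[-1] = x[1]*x[0] + x[2]*x[1] + x[3]*x[2] + x[4]*x[3] = 0
  r_xx[0] = x[0]*x[0] + x[1]*x[1] + x[2]*x[2] + x[3]*x[3] + x[4]*x[4] = 40
  r_xx[1] = x[0]*x[1] + x[1]*x[2] + x[2]*x[3] + x[3]*x[4] = 0
  r_xx[2] = x[0]*x[2] + x[1]*x[3] + x[2]*x[4] = -8
  r_xx[3] = x[0]*x[3] + x[1]*x[4] = 4
  r_xx[4] = x[0]*x[4] = -8
r_xx = [-8, 4, -8, 0, 40, 0, -8, 4, -8]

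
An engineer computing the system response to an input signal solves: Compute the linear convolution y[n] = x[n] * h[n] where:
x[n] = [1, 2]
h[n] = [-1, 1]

y[n] = sum_k x[k]*h[n-k]. Output length = len(x) + len(h) - 1 = 2 + 2 - 1 = 3.
y[0] = 1*-1 = -1
y[1] = 2*-1 + 1*1 = -1
y[2] = 2*1 = 2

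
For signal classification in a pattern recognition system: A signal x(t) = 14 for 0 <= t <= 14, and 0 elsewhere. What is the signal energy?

Energy = integral of |x(t)|^2 dt over the signal duration
= 14^2 * 14 = 196 * 14 = 2744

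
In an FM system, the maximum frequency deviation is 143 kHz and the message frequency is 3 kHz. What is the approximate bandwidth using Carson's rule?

Carson's rule: BW = 2*(delta_f + f_m)
= 2*(143 + 3) kHz = 292 kHz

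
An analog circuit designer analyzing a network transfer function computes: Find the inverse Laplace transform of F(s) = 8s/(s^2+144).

Standard pair: s/(s^2+w^2) <-> cos(wt)*u(t)
With k=8, w=12: f(t) = 8*cos(12t)*u(t)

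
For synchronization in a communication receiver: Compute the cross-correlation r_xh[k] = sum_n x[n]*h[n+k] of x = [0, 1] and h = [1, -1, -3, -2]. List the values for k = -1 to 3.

Both sequences indexed from 0 and zero outside their support.
Lags with overlap: k = -1 to 3.
  r_xh[-1] = x[1]*h[0] = 1
  r_xh[0] = x[0]*h[0] + x[1]*h[1] = -1
  r_xh[1] = x[0]*h[1] + x[1]*h[2] = -3
  r_xh[2] = x[0]*h[2] + x[1]*h[3] = -2
  r_xh[3] = x[0]*h[3] = 0
r_xh = [1, -1, -3, -2, 0] (for k = -1, ..., 3)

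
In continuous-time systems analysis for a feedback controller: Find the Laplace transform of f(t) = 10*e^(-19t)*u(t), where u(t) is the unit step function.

Standard Laplace transform pair:
e^(-at)*u(t) <-> 1/(s+a)
With a = 19: L{10*e^(-19t)*u(t)} = 10/(s+19), ROC: Re(s) > -19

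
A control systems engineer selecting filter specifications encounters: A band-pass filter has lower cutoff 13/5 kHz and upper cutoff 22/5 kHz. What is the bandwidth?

Bandwidth = f_high - f_low
= 22/5 kHz - 13/5 kHz = 9/5 kHz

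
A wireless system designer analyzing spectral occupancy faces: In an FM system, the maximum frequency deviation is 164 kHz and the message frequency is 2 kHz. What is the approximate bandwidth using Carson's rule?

Carson's rule: BW = 2*(delta_f + f_m)
= 2*(164 + 2) kHz = 332 kHz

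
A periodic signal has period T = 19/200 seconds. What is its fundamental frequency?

The fundamental frequency is the reciprocal of the period.
f = 1/T = 1/(19/200) = 200/19 Hz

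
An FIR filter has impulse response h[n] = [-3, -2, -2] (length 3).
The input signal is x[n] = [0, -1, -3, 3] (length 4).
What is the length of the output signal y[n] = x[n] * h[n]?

For linear convolution, the output length is:
len(y) = len(x) + len(h) - 1 = 4 + 3 - 1 = 6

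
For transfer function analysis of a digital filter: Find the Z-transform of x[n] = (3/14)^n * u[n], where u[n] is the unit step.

The Z-transform of a^n * u[n] is z/(z-a) for |z| > |a|.
Here a = 3/14, so X(z) = z/(z - (3/14)) = 14z/(14z - 3)
ROC: |z| > 3/14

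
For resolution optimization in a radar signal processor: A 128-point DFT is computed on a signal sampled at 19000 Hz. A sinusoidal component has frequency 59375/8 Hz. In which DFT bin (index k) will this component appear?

DFT frequency resolution = f_s/N = 19000/128 = 2375/16 Hz
Bin index k = f_signal / resolution = 59375/8 / 2375/16 = 50
The signal frequency 59375/8 Hz falls in DFT bin k = 50.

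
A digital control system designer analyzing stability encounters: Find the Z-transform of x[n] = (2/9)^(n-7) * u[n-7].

Time-shifting property: if X(z) = Z{x[n]}, then Z{x[n-d]} = z^(-d) * X(z)
X(z) = z/(z - 2/9) for x[n] = (2/9)^n * u[n]
Z{x[n-7]} = z^(-7) * z/(z - 2/9) = z^(-6)/(z - 2/9)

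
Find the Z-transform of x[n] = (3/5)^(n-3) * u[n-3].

Time-shifting property: if X(z) = Z{x[n]}, then Z{x[n-d]} = z^(-d) * X(z)
X(z) = z/(z - 3/5) for x[n] = (3/5)^n * u[n]
Z{x[n-3]} = z^(-3) * z/(z - 3/5) = z^(-2)/(z - 3/5)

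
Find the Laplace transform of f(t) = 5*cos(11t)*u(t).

Standard pair: cos(wt)*u(t) <-> s/(s^2+w^2)
With w = 11: L{5*cos(11t)*u(t)} = 5s/(s^2+121)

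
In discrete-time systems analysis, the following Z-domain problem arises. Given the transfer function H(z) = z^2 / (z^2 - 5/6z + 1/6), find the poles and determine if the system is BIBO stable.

Poles are roots of the denominator: z^2 - 5/6z + 1/6 = 0.
Quadratic formula: z = [-(-5/6) +/- sqrt((-5/6)^2 - 4*(1/6))] / 2
Discriminant = 25/36 - 2/3 = 1/36; sqrt = 1/6.
z = (5/6 +/- 1/6) / 2 => z = 1/2 or z = 1/3.
|p1| = 1/2, |p2| = 1/3.
For BIBO stability, all poles must lie inside the unit circle (|p| < 1).
System is STABLE since both |p| < 1.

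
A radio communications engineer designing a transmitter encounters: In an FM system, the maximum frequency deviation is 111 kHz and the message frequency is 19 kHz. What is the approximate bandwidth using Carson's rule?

Carson's rule: BW = 2*(delta_f + f_m)
= 2*(111 + 19) kHz = 260 kHz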